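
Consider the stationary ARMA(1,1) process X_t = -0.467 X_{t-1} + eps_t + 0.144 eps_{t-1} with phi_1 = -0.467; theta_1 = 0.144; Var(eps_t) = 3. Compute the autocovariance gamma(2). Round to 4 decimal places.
\gamma(2) = 0.5398

Multiply the model equation by X_{t-k} and take expectations. With theta_0 = psi_0 = 1 and psi_j the MA(infinity) weights, this gives
  gamma(k) - sum_i phi_i gamma(k-i) = c_k,
  c_k = sigma^2 * sum_{j=k..q} theta_j psi_{j-k}   (c_k = 0 for k > q),
using gamma(-m) = gamma(m).
psi-weights needed (psi_j = theta_j + sum_i phi_i psi_{j-i}):
  psi_1 = theta_1 + phi_1 = 0.144 + (-0.467) = -0.323
Right-hand sides:
  c_0 = sigma^2 (1 + theta_1 psi_1) = 3 * (1 + (0.144)(-0.323)) = 3 * 0.953488 = 2.860464
  c_1 = sigma^2 theta_1 = 3 * (0.144) = 0.432
  c_2 = 0
Equations for k = 0 and k = 1 (AR order 1):
  gamma(0) = phi_1 gamma(1) + c_0
  gamma(1) = phi_1 gamma(0) + c_1
Substituting the second into the first: gamma(0) (1 - phi_1^2) = c_0 + phi_1 c_1, so
  gamma(0) = (c_0 + phi_1 c_1) / (1 - phi_1^2) = (2.860464 + (-0.467)(0.432)) / (1 - (-0.467)^2) = 2.65872 / 0.781911 = 3.400285.
  gamma(1) = phi_1 gamma(0) + c_1 = (-0.467)(3.400285) + (0.432) = -1.155933.
For k = 2 (> q): gamma(2) = phi_1 gamma(1) = (-0.467)(-1.155933) = 0.539821.
Therefore gamma(2) = 0.5398 (to 4 decimal places).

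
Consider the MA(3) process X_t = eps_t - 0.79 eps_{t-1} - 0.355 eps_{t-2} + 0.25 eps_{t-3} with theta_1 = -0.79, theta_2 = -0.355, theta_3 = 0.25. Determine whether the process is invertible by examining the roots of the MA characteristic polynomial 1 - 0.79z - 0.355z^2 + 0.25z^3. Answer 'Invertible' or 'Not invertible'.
\text{Invertible}

The MA(q) characteristic polynomial is P(z) = 1 - 0.79z - 0.355z^2 + 0.25z^3.
Invertibility requires all roots to lie outside the unit circle, i.e. |z| > 1 for every root.
Degree 3: look for a simple real root z0 first, then factor out (1 - z/z0) and solve the remaining quadratic.
Testing z0 = 2: P(2) = 1 + (-0.79)(2) + (-0.355)(2)^2 + (0.25)(2)^3
  = 1 + (-1.58) + (-1.42) + (2) = 0.  So z_0 = 2 is a root, |z_0| = 2.
Divide out the factor (1 - 0.5 z) = (1 - z/z0) (since 1/z0 = 0.5):
  P(z) = (1 - 0.5 z)(1 + (-0.29) z + (-0.5) z^2)
  [check: z-coef -0.29 - (0.5) = -0.79; z^2-coef -0.5 - (0.5)(-0.29) = -0.355; z^3-coef -(0.5)(-0.5) = 0.25.]
Remaining roots from the quadratic factor 1 + (-0.29) z + (-0.5) z^2:
  Set 1 + (-0.29) z + (-0.5) z^2 = 0, i.e. a z^2 + b z + c = 0 with a = -0.5, b = -0.29, c = 1.
  Discriminant D = b^2 - 4ac = (-0.29)^2 - 4*(-0.5)*1 = 0.0841 - (-2) = 2.0841.
  D >= 0, so the roots are real: z = (-b +/- sqrt(D)) / (2a) = (0.29 +/- 1.443641) / (-1).
    z_1 = (0.29 + 1.443641) / (-1) = -1.7336,   |z_1| = 1.7336.
    z_2 = (0.29 - 1.443641) / (-1) = 1.1536,   |z_2| = 1.1536.
Moduli of all roots: 2.0000, 1.7336, 1.1536.
All moduli strictly greater than 1? Yes.
Verdict: Invertible.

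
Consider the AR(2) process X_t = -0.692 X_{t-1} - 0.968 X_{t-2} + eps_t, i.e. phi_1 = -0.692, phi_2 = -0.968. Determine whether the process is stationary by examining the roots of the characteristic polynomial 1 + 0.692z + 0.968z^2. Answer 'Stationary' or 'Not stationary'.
\text{Stationary}

The AR(p) characteristic polynomial is P(z) = 1 + 0.692z + 0.968z^2.
Stationarity requires all roots to lie outside the unit circle, i.e. |z| > 1 for every root.
Set 1 + (0.692) z + (0.968) z^2 = 0, i.e. a z^2 + b z + c = 0 with a = 0.968, b = 0.692, c = 1.
Discriminant D = b^2 - 4ac = (0.692)^2 - 4*(0.968)*1 = 0.478864 - (3.872) = -3.393136.
D < 0, so the roots are the complex-conjugate pair z = (-b +/- i sqrt(-D)) / (2a) = -0.3574 +/- 0.9515i.
For a conjugate pair |z|^2 = z * conj(z) = (product of roots) = c/a = 1/(0.968) = 1.033058, so |z| = sqrt(1.033058) = 1.0164 for both roots.
Moduli of all roots: 1.0164, 1.0164.
All moduli strictly greater than 1? Yes.
Verdict: Stationary.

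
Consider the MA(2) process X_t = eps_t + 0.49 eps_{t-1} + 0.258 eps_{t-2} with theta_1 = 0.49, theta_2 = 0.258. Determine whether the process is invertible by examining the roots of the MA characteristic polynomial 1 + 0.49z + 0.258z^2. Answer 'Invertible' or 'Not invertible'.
\text{Invertible}

The MA(q) characteristic polynomial is P(z) = 1 + 0.49z + 0.258z^2.
Invertibility requires all roots to lie outside the unit circle, i.e. |z| > 1 for every root.
Set 1 + (0.49) z + (0.258) z^2 = 0, i.e. a z^2 + b z + c = 0 with a = 0.258, b = 0.49, c = 1.
Discriminant D = b^2 - 4ac = (0.49)^2 - 4*(0.258)*1 = 0.2401 - (1.032) = -0.7919.
D < 0, so the roots are the complex-conjugate pair z = (-b +/- i sqrt(-D)) / (2a) = -0.9496 +/- 1.7246i.
For a conjugate pair |z|^2 = z * conj(z) = (product of roots) = c/a = 1/(0.258) = 3.875969, so |z| = sqrt(3.875969) = 1.9687 for both roots.
Moduli of all roots: 1.9687, 1.9687.
All moduli strictly greater than 1? Yes.
Verdict: Invertible.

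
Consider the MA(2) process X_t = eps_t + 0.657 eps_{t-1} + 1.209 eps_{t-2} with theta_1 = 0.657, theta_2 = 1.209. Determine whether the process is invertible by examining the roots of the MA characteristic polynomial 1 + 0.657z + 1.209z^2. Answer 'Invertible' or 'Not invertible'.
\text{Not invertible}

The MA(q) characteristic polynomial is P(z) = 1 + 0.657z + 1.209z^2.
Invertibility requires all roots to lie outside the unit circle, i.e. |z| > 1 for every root.
Set 1 + (0.657) z + (1.209) z^2 = 0, i.e. a z^2 + b z + c = 0 with a = 1.209, b = 0.657, c = 1.
Discriminant D = b^2 - 4ac = (0.657)^2 - 4*(1.209)*1 = 0.431649 - (4.836) = -4.404351.
D < 0, so the roots are the complex-conjugate pair z = (-b +/- i sqrt(-D)) / (2a) = -0.2717 +/- 0.8679i.
For a conjugate pair |z|^2 = z * conj(z) = (product of roots) = c/a = 1/(1.209) = 0.82713, so |z| = sqrt(0.82713) = 0.9095 for both roots.
Moduli of all roots: 0.9095, 0.9095.
All moduli strictly greater than 1? No.
Verdict: Not invertible.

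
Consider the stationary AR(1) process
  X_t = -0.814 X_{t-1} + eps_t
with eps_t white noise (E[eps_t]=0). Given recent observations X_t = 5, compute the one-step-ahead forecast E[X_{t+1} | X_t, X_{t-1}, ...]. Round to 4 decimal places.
E[X_{t+1} \mid \mathcal F_t] = -4.0700

For an AR(p) model X_t = c + sum_i phi_i X_{t-i} + eps_t, the
one-step-ahead conditional mean is
  E[X_{t+1} | X_t, ...] = c + sum_i phi_i X_{t+1-i}.
Substitute known values:
  E[X_{t+1} | ...] = (-0.814) * (5)
                   = -4.0700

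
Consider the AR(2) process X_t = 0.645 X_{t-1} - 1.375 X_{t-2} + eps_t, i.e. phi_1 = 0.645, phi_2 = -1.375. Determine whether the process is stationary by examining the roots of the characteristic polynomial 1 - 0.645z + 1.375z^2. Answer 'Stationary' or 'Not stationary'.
\text{Not stationary}

The AR(p) characteristic polynomial is P(z) = 1 - 0.645z + 1.375z^2.
Stationarity requires all roots to lie outside the unit circle, i.e. |z| > 1 for every root.
Set 1 + (-0.645) z + (1.375) z^2 = 0, i.e. a z^2 + b z + c = 0 with a = 1.375, b = -0.645, c = 1.
Discriminant D = b^2 - 4ac = (-0.645)^2 - 4*(1.375)*1 = 0.416025 - (5.5) = -5.083975.
D < 0, so the roots are the complex-conjugate pair z = (-b +/- i sqrt(-D)) / (2a) = 0.2345 +/- 0.8199i.
For a conjugate pair |z|^2 = z * conj(z) = (product of roots) = c/a = 1/(1.375) = 0.727273, so |z| = sqrt(0.727273) = 0.8528 for both roots.
Moduli of all roots: 0.8528, 0.8528.
All moduli strictly greater than 1? No.
Verdict: Not stationary.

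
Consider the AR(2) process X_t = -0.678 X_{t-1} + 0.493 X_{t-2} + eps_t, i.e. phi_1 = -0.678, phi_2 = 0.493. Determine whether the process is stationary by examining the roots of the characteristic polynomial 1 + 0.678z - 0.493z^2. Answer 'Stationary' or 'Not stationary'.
\text{Not stationary}

The AR(p) characteristic polynomial is P(z) = 1 + 0.678z - 0.493z^2.
Stationarity requires all roots to lie outside the unit circle, i.e. |z| > 1 for every root.
Set 1 + (0.678) z + (-0.493) z^2 = 0, i.e. a z^2 + b z + c = 0 with a = -0.493, b = 0.678, c = 1.
Discriminant D = b^2 - 4ac = (0.678)^2 - 4*(-0.493)*1 = 0.459684 - (-1.972) = 2.431684.
D >= 0, so the roots are real: z = (-b +/- sqrt(D)) / (2a) = (-0.678 +/- 1.559386) / (-0.986).
  z_1 = (-0.678 + 1.559386) / (-0.986) = -0.8939,   |z_1| = 0.8939.
  z_2 = (-0.678 - 1.559386) / (-0.986) = 2.2692,   |z_2| = 2.2692.
Moduli of all roots: 0.8939, 2.2692.
All moduli strictly greater than 1? No.
Verdict: Not stationary.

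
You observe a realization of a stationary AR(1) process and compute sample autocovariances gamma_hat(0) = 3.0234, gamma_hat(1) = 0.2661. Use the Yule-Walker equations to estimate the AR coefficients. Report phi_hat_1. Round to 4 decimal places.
\hat\phi_{1} = 0.0880

The Yule-Walker equations for an AR(p) process read, in matrix form,
  Gamma_p phi = r_p,   with   (Gamma_p)_{ij} = gamma(|i - j|),
                       (r_p)_i = gamma(i),   i,j = 1..p.
Substitute the sample gammas (Toeplitz matrix and right-hand side of size 1):
  Gamma_p = [[3.0234]]
  r_p     = [0.2661]
With p = 1 this is the single equation gamma(0) phi_1 = gamma(1):
  phi_hat_1 = gamma(1) / gamma(0) = 0.2661 / 3.0234 = 0.0880.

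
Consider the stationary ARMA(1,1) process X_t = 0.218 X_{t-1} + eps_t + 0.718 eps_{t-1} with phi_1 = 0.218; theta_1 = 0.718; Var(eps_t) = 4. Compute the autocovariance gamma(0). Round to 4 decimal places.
\gamma(0) = 7.6792

Multiply the model equation by X_{t-k} and take expectations. With theta_0 = psi_0 = 1 and psi_j the MA(infinity) weights, this gives
  gamma(k) - sum_i phi_i gamma(k-i) = c_k,
  c_k = sigma^2 * sum_{j=k..q} theta_j psi_{j-k}   (c_k = 0 for k > q),
using gamma(-m) = gamma(m).
psi-weights needed (psi_j = theta_j + sum_i phi_i psi_{j-i}):
  psi_1 = theta_1 + phi_1 = 0.718 + (0.218) = 0.936
Right-hand sides:
  c_0 = sigma^2 (1 + theta_1 psi_1) = 4 * (1 + (0.718)(0.936)) = 4 * 1.672048 = 6.688192
  c_1 = sigma^2 theta_1 = 4 * (0.718) = 2.872
  c_2 = 0
Equations for k = 0 and k = 1 (AR order 1):
  gamma(0) = phi_1 gamma(1) + c_0
  gamma(1) = phi_1 gamma(0) + c_1
Substituting the second into the first: gamma(0) (1 - phi_1^2) = c_0 + phi_1 c_1, so
  gamma(0) = (c_0 + phi_1 c_1) / (1 - phi_1^2) = (6.688192 + (0.218)(2.872)) / (1 - (0.218)^2) = 7.314288 / 0.952476 = 7.679236.
Therefore gamma(0) = 7.6792 (to 4 decimal places).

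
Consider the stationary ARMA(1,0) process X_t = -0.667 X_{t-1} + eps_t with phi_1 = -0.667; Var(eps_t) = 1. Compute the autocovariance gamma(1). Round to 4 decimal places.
\gamma(1) = -1.2016

Multiply the model equation by X_{t-k} and take expectations. With theta_0 = psi_0 = 1 and psi_j the MA(infinity) weights, this gives
  gamma(k) - sum_i phi_i gamma(k-i) = c_k,
  c_k = sigma^2 * sum_{j=k..q} theta_j psi_{j-k}   (c_k = 0 for k > q),
using gamma(-m) = gamma(m).
Pure AR (q = 0): c_0 = sigma^2 = 1, c_k = 0 for k >= 1.
Equations for k = 0 and k = 1 (AR order 1):
  gamma(0) = phi_1 gamma(1) + c_0
  gamma(1) = phi_1 gamma(0) + c_1
Substituting the second into the first: gamma(0) (1 - phi_1^2) = c_0 + phi_1 c_1, so
  gamma(0) = c_0 / (1 - phi_1^2) = 1 / (1 - (-0.667)^2) = 1 / 0.555111 = 1.801442.
  gamma(1) = phi_1 gamma(0) = (-0.667)(1.801442) = -1.201561.
Therefore gamma(1) = -1.2016 (to 4 decimal places).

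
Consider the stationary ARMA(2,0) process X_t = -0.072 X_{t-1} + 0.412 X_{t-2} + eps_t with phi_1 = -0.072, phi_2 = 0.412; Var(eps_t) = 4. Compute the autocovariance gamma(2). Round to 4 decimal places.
\gamma(2) = 2.0583

Multiply the model equation by X_{t-k} and take expectations. With theta_0 = psi_0 = 1 and psi_j the MA(infinity) weights, this gives
  gamma(k) - sum_i phi_i gamma(k-i) = c_k,
  c_k = sigma^2 * sum_{j=k..q} theta_j psi_{j-k}   (c_k = 0 for k > q),
using gamma(-m) = gamma(m).
Pure AR (q = 0): c_0 = sigma^2 = 4, c_k = 0 for k >= 1.
Equations for k = 0, 1, 2 (AR order 2, c_2 = 0):
  (E0) gamma(0) = phi_1 gamma(1) + phi_2 gamma(2) + c_0
  (E1) gamma(1) = phi_1 gamma(0) + phi_2 gamma(1) + c_1
  (E2) gamma(2) = phi_1 gamma(1) + phi_2 gamma(0)
From (E1): gamma(1) = A gamma(0) + B with
  A = phi_1 / (1 - phi_2) = -0.072 / 0.588 = -0.122449,   B = c_1 / (1 - phi_2) = 0 / 0.588 = 0.
Insert (E2) into (E0): gamma(0) (1 - phi_2^2) = phi_1 (1 + phi_2) gamma(1) + c_0.
  phi_1 (1 + phi_2) = (-0.072)(1.412) = -0.101664,   1 - phi_2^2 = 0.830256.
Replace gamma(1) by A gamma(0) + B and collect gamma(0):
  gamma(0) [0.830256 - (-0.101664)(-0.122449)] = c_0 = 4
  gamma(0) * 0.817807 = 4
  gamma(0) = 4 / 0.817807 = 4.891127.
  gamma(1) = A gamma(0) = (-0.122449)(4.891127) = -0.598914.
  gamma(2) = phi_1 gamma(1) + phi_2 gamma(0) = (-0.072)(-0.598914) + (0.412)(4.891127) = 2.058266.
Therefore gamma(2) = 2.0583 (to 4 decimal places).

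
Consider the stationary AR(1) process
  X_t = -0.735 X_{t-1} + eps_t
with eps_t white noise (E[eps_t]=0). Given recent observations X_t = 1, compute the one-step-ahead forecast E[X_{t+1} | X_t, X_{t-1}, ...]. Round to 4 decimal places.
E[X_{t+1} \mid \mathcal F_t] = -0.7350

For an AR(p) model X_t = c + sum_i phi_i X_{t-i} + eps_t, the
one-step-ahead conditional mean is
  E[X_{t+1} | X_t, ...] = c + sum_i phi_i X_{t+1-i}.
Substitute known values:
  E[X_{t+1} | ...] = (-0.735) * (1)
                   = -0.7350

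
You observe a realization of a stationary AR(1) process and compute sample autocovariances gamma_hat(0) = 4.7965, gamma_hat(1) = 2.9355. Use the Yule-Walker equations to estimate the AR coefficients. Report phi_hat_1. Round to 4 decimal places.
\hat\phi_{1} = 0.6120

The Yule-Walker equations for an AR(p) process read, in matrix form,
  Gamma_p phi = r_p,   with   (Gamma_p)_{ij} = gamma(|i - j|),
                       (r_p)_i = gamma(i),   i,j = 1..p.
Substitute the sample gammas (Toeplitz matrix and right-hand side of size 1):
  Gamma_p = [[4.7965]]
  r_p     = [2.9355]
With p = 1 this is the single equation gamma(0) phi_1 = gamma(1):
  phi_hat_1 = gamma(1) / gamma(0) = 2.9355 / 4.7965 = 0.6120.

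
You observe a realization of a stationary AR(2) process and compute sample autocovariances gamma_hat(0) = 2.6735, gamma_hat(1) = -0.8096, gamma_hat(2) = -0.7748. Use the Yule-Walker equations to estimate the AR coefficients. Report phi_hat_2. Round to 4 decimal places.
\hat\phi_{2} = -0.4200

The Yule-Walker equations for an AR(p) process read, in matrix form,
  Gamma_p phi = r_p,   with   (Gamma_p)_{ij} = gamma(|i - j|),
                       (r_p)_i = gamma(i),   i,j = 1..p.
Substitute the sample gammas (Toeplitz matrix and right-hand side of size 2):
  Gamma_p = [[2.6735, -0.8096], [-0.8096, 2.6735]]
  r_p     = [-0.8096, -0.7748]
Written out:
  2.6735 phi_1 - 0.8096 phi_2 = -0.8096
  -0.8096 phi_1 + 2.6735 phi_2 = -0.7748
Solve by Cramer's rule:
  det = gamma(0)^2 - gamma(1)^2 = (2.6735)^2 - (-0.8096)^2 = 7.14760225 - 0.65545216 = 6.49215009
  phi_hat_1 = [gamma(1) gamma(0) - gamma(1) gamma(2)] / det = [(-0.8096)(2.6735) - (-0.8096)(-0.7748)] / 6.49215009 = -2.79174368 / 6.49215009 = -0.43
  phi_hat_2 = [gamma(0) gamma(2) - gamma(1)^2] / det = [(2.6735)(-0.7748) - (-0.8096)^2] / 6.49215009 = -2.72687996 / 6.49215009 = -0.42
So phi_hat = [-0.4300, -0.4200].
Therefore phi_hat_2 = -0.4200.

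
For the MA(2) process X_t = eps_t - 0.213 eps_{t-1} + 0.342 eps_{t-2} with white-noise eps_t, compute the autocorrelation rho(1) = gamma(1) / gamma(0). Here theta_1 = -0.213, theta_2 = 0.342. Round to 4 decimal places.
\rho(1) = -0.2459

For an MA(q) process with theta_0 = 1, the autocovariance is
  gamma(k) = sigma^2 * sum_{i=0..q-k} theta_i * theta_{i+k},
and rho(k) = gamma(k) / gamma(0). Sigma^2 cancels.
  numerator   = (1)*(-0.213) + (-0.213)*(0.342) = -0.285846.
  denominator = (1)^2 + (-0.213)^2 + (0.342)^2 = 1.162333.
  rho(1) = -0.285846 / 1.162333 = -0.2459.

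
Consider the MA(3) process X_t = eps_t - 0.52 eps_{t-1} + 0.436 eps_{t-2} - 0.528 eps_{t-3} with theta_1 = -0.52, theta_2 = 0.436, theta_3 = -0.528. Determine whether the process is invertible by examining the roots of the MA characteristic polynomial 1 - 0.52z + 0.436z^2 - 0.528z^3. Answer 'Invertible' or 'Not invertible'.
\text{Invertible}

The MA(q) characteristic polynomial is P(z) = 1 - 0.52z + 0.436z^2 - 0.528z^3.
Invertibility requires all roots to lie outside the unit circle, i.e. |z| > 1 for every root.
Degree 3: look for a simple real root z0 first, then factor out (1 - z/z0) and solve the remaining quadratic.
Testing z0 = 1.25: P(1.25) = 1 + (-0.52)(1.25) + (0.436)(1.25)^2 + (-0.528)(1.25)^3
  = 1 + (-0.65) + (0.68125) + (-1.03125) = 0.  So z_0 = 1.25 is a root, |z_0| = 1.25.
Divide out the factor (1 - 0.8 z) = (1 - z/z0) (since 1/z0 = 0.8):
  P(z) = (1 - 0.8 z)(1 + (0.28) z + (0.66) z^2)
  [check: z-coef 0.28 - (0.8) = -0.52; z^2-coef 0.66 - (0.8)(0.28) = 0.436; z^3-coef -(0.8)(0.66) = -0.528.]
Remaining roots from the quadratic factor 1 + (0.28) z + (0.66) z^2:
  Set 1 + (0.28) z + (0.66) z^2 = 0, i.e. a z^2 + b z + c = 0 with a = 0.66, b = 0.28, c = 1.
  Discriminant D = b^2 - 4ac = (0.28)^2 - 4*(0.66)*1 = 0.0784 - (2.64) = -2.5616.
  D < 0, so the roots are the complex-conjugate pair z = (-b +/- i sqrt(-D)) / (2a) = -0.2121 +/- 1.2125i.
  For a conjugate pair |z|^2 = z * conj(z) = (product of roots) = c/a = 1/(0.66) = 1.515152, so |z| = sqrt(1.515152) = 1.2309 for both roots.
Moduli of all roots: 1.2500, 1.2309, 1.2309.
All moduli strictly greater than 1? Yes.
Verdict: Invertible.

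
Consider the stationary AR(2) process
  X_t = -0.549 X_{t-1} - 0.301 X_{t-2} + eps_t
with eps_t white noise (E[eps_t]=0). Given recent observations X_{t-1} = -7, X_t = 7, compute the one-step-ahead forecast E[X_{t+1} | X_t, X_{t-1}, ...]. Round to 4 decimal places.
E[X_{t+1} \mid \mathcal F_t] = -1.7360

For an AR(p) model X_t = c + sum_i phi_i X_{t-i} + eps_t, the
one-step-ahead conditional mean is
  E[X_{t+1} | X_t, ...] = c + sum_i phi_i X_{t+1-i}.
Substitute known values:
  E[X_{t+1} | ...] = (-0.549) * (7) + (-0.301) * (-7)
                   = -1.7360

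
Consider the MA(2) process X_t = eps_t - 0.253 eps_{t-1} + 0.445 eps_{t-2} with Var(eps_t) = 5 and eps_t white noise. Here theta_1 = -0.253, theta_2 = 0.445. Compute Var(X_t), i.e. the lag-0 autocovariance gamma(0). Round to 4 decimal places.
\gamma(0) = 6.3102

For an MA(q) process X_t = eps_t + sum_i theta_i eps_{t-i} with
Var(eps_t) = sigma^2, the variance is
  gamma(0) = sigma^2 * (1 + sum_i theta_i^2).
  sum_i theta_i^2 = (-0.253)^2 + (0.445)^2 = 0.064009 + 0.198025 = 0.262034.
  gamma(0) = 5 * (1 + 0.262034) = 5 * 1.262034 = 6.31017, which rounds to 6.3102.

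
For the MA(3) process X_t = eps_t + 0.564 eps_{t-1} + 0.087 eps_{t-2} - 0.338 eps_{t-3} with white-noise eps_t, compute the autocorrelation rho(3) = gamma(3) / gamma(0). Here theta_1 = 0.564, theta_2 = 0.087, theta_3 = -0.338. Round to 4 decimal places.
\rho(3) = -0.2347

For an MA(q) process with theta_0 = 1, the autocovariance is
  gamma(k) = sigma^2 * sum_{i=0..q-k} theta_i * theta_{i+k},
and rho(k) = gamma(k) / gamma(0). Sigma^2 cancels.
  numerator   = (1)*(-0.338) = -0.338.
  denominator = (1)^2 + (0.564)^2 + (0.087)^2 + (-0.338)^2 = 1.439909.
  rho(3) = -0.338 / 1.439909 = -0.2347.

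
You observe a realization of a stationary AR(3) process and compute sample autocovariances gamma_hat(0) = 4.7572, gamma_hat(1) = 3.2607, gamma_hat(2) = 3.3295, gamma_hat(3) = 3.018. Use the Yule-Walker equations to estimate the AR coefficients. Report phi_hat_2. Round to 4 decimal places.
\hat\phi_{2} = 0.3750

The Yule-Walker equations for an AR(p) process read, in matrix form,
  Gamma_p phi = r_p,   with   (Gamma_p)_{ij} = gamma(|i - j|),
                       (r_p)_i = gamma(i),   i,j = 1..p.
Substitute the sample gammas (Toeplitz matrix and right-hand side of size 3):
  Gamma_p = [[4.7572, 3.2607, 3.3295], [3.2607, 4.7572, 3.2607], [3.3295, 3.2607, 4.7572]]
  r_p     = [3.2607, 3.3295, 3.018]
Written out (R1..R3):
  (R1) 4.7572 phi_1 + 3.2607 phi_2 + 3.3295 phi_3 = 3.2607
  (R2) 3.2607 phi_1 + 4.7572 phi_2 + 3.2607 phi_3 = 3.3295
  (R3) 3.3295 phi_1 + 3.2607 phi_2 + 4.7572 phi_3 = 3.018
Gaussian elimination:
  R2 <- R2 - (3.2607/4.7572) R1 = R2 - (0.685424) R1:  2.522237 phi_2 + 0.97858 phi_3 = 1.094537
  R3 <- R3 - (3.3295/4.7572) R1 = R3 - (0.699886) R1:  0.97858 phi_2 + 2.426928 phi_3 = 0.73588
  R3 <- R3 - (0.97858/2.522237) R2 = R3 - (0.387981) R2:  2.047257 phi_3 = 0.31122
Back-substitution:
  phi_hat_3 = 0.31122 / 2.047257 = 0.152018
  phi_hat_2 = (1.094537 - (0.97858)(0.152018)) / 2.522237 = 0.374975
  phi_hat_1 = (3.2607 - (3.2607)(0.374975) - (3.3295)(0.152018)) / 4.7572 = 0.322012
So phi_hat = [0.3220, 0.3750, 0.1520].
Therefore phi_hat_2 = 0.3750.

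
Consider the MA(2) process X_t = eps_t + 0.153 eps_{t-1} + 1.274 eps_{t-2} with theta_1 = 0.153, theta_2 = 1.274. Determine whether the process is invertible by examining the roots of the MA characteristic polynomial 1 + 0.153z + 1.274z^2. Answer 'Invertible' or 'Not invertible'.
\text{Not invertible}

The MA(q) characteristic polynomial is P(z) = 1 + 0.153z + 1.274z^2.
Invertibility requires all roots to lie outside the unit circle, i.e. |z| > 1 for every root.
Set 1 + (0.153) z + (1.274) z^2 = 0, i.e. a z^2 + b z + c = 0 with a = 1.274, b = 0.153, c = 1.
Discriminant D = b^2 - 4ac = (0.153)^2 - 4*(1.274)*1 = 0.023409 - (5.096) = -5.072591.
D < 0, so the roots are the complex-conjugate pair z = (-b +/- i sqrt(-D)) / (2a) = -0.06 +/- 0.8839i.
For a conjugate pair |z|^2 = z * conj(z) = (product of roots) = c/a = 1/(1.274) = 0.784929, so |z| = sqrt(0.784929) = 0.886 for both roots.
Moduli of all roots: 0.8860, 0.8860.
All moduli strictly greater than 1? No.
Verdict: Not invertible.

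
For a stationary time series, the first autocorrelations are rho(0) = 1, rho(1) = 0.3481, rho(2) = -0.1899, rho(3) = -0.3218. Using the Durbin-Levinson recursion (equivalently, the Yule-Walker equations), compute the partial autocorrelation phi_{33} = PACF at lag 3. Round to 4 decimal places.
\phi_{33} = -0.1419

The PACF at lag k is phi_{kk}, the last component of the solution
to the Yule-Walker system G_k phi = r_k where
  (G_k)_{ij} = rho(|i - j|), (r_k)_i = rho(i), i,j = 1..k.
Equivalently, Durbin-Levinson gives phi_{kk} iteratively:
  phi_{11} = rho(1)
  phi_{kk} = [rho(k) - sum_{j=1..k-1} phi_{k-1,j} rho(k-j)]
            / [1 - sum_{j=1..k-1} phi_{k-1,j} rho(j)],
  phi_{k,j} = phi_{k-1,j} - phi_{kk} phi_{k-1,k-j},  j = 1..k-1.
Step k = 1:
  phi_11 = rho(1) = 0.3481.
Step k = 2:
  phi_22 = [rho(2) - phi_11 rho(1)] / [1 - phi_11 rho(1)] = [-0.1899 - (0.3481)(0.3481)] / [1 - (0.3481)(0.3481)]
         = -0.31107361 / 0.87882639 = -0.353965.
  Update: phi_21 = phi_11 - phi_22 phi_11 = 0.3481 - (-0.353965)(0.3481) = 0.471315.
Step k = 3:
  phi_33 = [rho(3) - phi_21 rho(2) - phi_22 rho(1)] / [1 - phi_21 rho(1) - phi_22 rho(2)]
    numerator   = -0.3218 - (0.471315)(-0.1899) - (-0.353965)(0.3481) = -0.10908211
    denominator = 1 - (0.471315)(0.3481) - (-0.353965)(-0.1899) = 0.76871728
  phi_33 = -0.10908211 / 0.76871728 = -0.1419.
Therefore phi_{33} = -0.1419.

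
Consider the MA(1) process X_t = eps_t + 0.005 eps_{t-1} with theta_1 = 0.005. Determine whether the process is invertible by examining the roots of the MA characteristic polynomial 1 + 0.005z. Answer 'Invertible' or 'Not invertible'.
\text{Invertible}

The MA(q) characteristic polynomial is P(z) = 1 + 0.005z.
Invertibility requires all roots to lie outside the unit circle, i.e. |z| > 1 for every root.
This is linear in z: 1 + (0.005) z = 0  =>  z = -1/(0.005) = -200,  |z| = 200.
Moduli of all roots: 200.0000.
All moduli strictly greater than 1? Yes.
Verdict: Invertible.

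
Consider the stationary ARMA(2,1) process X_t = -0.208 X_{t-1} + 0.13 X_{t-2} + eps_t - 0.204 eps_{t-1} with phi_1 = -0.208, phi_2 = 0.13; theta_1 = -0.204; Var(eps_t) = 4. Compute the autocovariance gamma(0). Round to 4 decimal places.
\gamma(0) = 4.9160

Multiply the model equation by X_{t-k} and take expectations. With theta_0 = psi_0 = 1 and psi_j the MA(infinity) weights, this gives
  gamma(k) - sum_i phi_i gamma(k-i) = c_k,
  c_k = sigma^2 * sum_{j=k..q} theta_j psi_{j-k}   (c_k = 0 for k > q),
using gamma(-m) = gamma(m).
psi-weights needed (psi_j = theta_j + sum_i phi_i psi_{j-i}):
  psi_1 = theta_1 + phi_1 = -0.204 + (-0.208) = -0.412
Right-hand sides:
  c_0 = sigma^2 (1 + theta_1 psi_1) = 4 * (1 + (-0.204)(-0.412)) = 4 * 1.084048 = 4.336192
  c_1 = sigma^2 theta_1 = 4 * (-0.204) = -0.816
  c_2 = 0
Equations for k = 0, 1, 2 (AR order 2, c_2 = 0):
  (E0) gamma(0) = phi_1 gamma(1) + phi_2 gamma(2) + c_0
  (E1) gamma(1) = phi_1 gamma(0) + phi_2 gamma(1) + c_1
  (E2) gamma(2) = phi_1 gamma(1) + phi_2 gamma(0)
From (E1): gamma(1) = A gamma(0) + B with
  A = phi_1 / (1 - phi_2) = -0.208 / 0.87 = -0.23908,   B = c_1 / (1 - phi_2) = -0.816 / 0.87 = -0.937931.
Insert (E2) into (E0): gamma(0) (1 - phi_2^2) = phi_1 (1 + phi_2) gamma(1) + c_0.
  phi_1 (1 + phi_2) = (-0.208)(1.13) = -0.23504,   1 - phi_2^2 = 0.9831.
Replace gamma(1) by A gamma(0) + B and collect gamma(0):
  gamma(0) [0.9831 - (-0.23504)(-0.23908)] = (-0.23504)(-0.937931) + 4.336192
  gamma(0) * 0.926907 = 4.556643
  gamma(0) = 4.556643 / 0.926907 = 4.915969.
Therefore gamma(0) = 4.9160 (to 4 decimal places).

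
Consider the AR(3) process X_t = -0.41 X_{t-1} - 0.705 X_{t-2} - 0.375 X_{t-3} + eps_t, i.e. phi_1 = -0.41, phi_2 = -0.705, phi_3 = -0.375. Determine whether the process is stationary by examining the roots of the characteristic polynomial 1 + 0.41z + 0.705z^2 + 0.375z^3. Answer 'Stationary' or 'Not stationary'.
\text{Stationary}

The AR(p) characteristic polynomial is P(z) = 1 + 0.41z + 0.705z^2 + 0.375z^3.
Stationarity requires all roots to lie outside the unit circle, i.e. |z| > 1 for every root.
Degree 3: look for a simple real root z0 first, then factor out (1 - z/z0) and solve the remaining quadratic.
Testing z0 = -2: P(-2) = 1 + (0.41)(-2) + (0.705)(-2)^2 + (0.375)(-2)^3
  = 1 + (-0.82) + (2.82) + (-3) = 0.  So z_0 = -2 is a root, |z_0| = 2.
Divide out the factor (1 + 0.5 z) = (1 - z/z0) (since 1/z0 = -0.5):
  P(z) = (1 + 0.5 z)(1 + (-0.09) z + (0.75) z^2)
  [check: z-coef -0.09 - (-0.5) = 0.41; z^2-coef 0.75 - (-0.5)(-0.09) = 0.705; z^3-coef -(-0.5)(0.75) = 0.375.]
Remaining roots from the quadratic factor 1 + (-0.09) z + (0.75) z^2:
  Set 1 + (-0.09) z + (0.75) z^2 = 0, i.e. a z^2 + b z + c = 0 with a = 0.75, b = -0.09, c = 1.
  Discriminant D = b^2 - 4ac = (-0.09)^2 - 4*(0.75)*1 = 0.0081 - (3) = -2.9919.
  D < 0, so the roots are the complex-conjugate pair z = (-b +/- i sqrt(-D)) / (2a) = 0.06 +/- 1.1531i.
  For a conjugate pair |z|^2 = z * conj(z) = (product of roots) = c/a = 1/(0.75) = 1.333333, so |z| = sqrt(1.333333) = 1.1547 for both roots.
Moduli of all roots: 2.0000, 1.1547, 1.1547.
All moduli strictly greater than 1? Yes.
Verdict: Stationary.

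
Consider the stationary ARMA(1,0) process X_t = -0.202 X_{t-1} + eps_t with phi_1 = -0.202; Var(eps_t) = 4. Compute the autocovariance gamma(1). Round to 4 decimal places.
\gamma(1) = -0.8424

Multiply the model equation by X_{t-k} and take expectations. With theta_0 = psi_0 = 1 and psi_j the MA(infinity) weights, this gives
  gamma(k) - sum_i phi_i gamma(k-i) = c_k,
  c_k = sigma^2 * sum_{j=k..q} theta_j psi_{j-k}   (c_k = 0 for k > q),
using gamma(-m) = gamma(m).
Pure AR (q = 0): c_0 = sigma^2 = 4, c_k = 0 for k >= 1.
Equations for k = 0 and k = 1 (AR order 1):
  gamma(0) = phi_1 gamma(1) + c_0
  gamma(1) = phi_1 gamma(0) + c_1
Substituting the second into the first: gamma(0) (1 - phi_1^2) = c_0 + phi_1 c_1, so
  gamma(0) = c_0 / (1 - phi_1^2) = 4 / (1 - (-0.202)^2) = 4 / 0.959196 = 4.170159.
  gamma(1) = phi_1 gamma(0) = (-0.202)(4.170159) = -0.842372.
Therefore gamma(1) = -0.8424 (to 4 decimal places).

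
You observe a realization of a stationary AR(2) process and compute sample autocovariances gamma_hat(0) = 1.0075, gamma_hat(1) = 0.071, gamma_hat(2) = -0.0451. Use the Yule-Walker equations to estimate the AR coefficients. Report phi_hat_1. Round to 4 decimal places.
\hat\phi_{1} = 0.0740

The Yule-Walker equations for an AR(p) process read, in matrix form,
  Gamma_p phi = r_p,   with   (Gamma_p)_{ij} = gamma(|i - j|),
                       (r_p)_i = gamma(i),   i,j = 1..p.
Substitute the sample gammas (Toeplitz matrix and right-hand side of size 2):
  Gamma_p = [[1.0075, 0.071], [0.071, 1.0075]]
  r_p     = [0.071, -0.0451]
Written out:
  1.0075 phi_1 + 0.071 phi_2 = 0.071
  0.071 phi_1 + 1.0075 phi_2 = -0.0451
Solve by Cramer's rule:
  det = gamma(0)^2 - gamma(1)^2 = (1.0075)^2 - (0.071)^2 = 1.01505625 - 0.005041 = 1.01001525
  phi_hat_1 = [gamma(1) gamma(0) - gamma(1) gamma(2)] / det = [(0.071)(1.0075) - (0.071)(-0.0451)] / 1.01001525 = 0.0747346 / 1.01001525 = 0.074
  phi_hat_2 = [gamma(0) gamma(2) - gamma(1)^2] / det = [(1.0075)(-0.0451) - (0.071)^2] / 1.01001525 = -0.05047925 / 1.01001525 = -0.05
So phi_hat = [0.0740, -0.0500].
Therefore phi_hat_1 = 0.0740.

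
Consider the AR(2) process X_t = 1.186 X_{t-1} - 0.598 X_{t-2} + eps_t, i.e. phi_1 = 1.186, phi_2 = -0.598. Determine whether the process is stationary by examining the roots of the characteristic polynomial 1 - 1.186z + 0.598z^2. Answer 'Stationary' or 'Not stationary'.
\text{Stationary}

The AR(p) characteristic polynomial is P(z) = 1 - 1.186z + 0.598z^2.
Stationarity requires all roots to lie outside the unit circle, i.e. |z| > 1 for every root.
Set 1 + (-1.186) z + (0.598) z^2 = 0, i.e. a z^2 + b z + c = 0 with a = 0.598, b = -1.186, c = 1.
Discriminant D = b^2 - 4ac = (-1.186)^2 - 4*(0.598)*1 = 1.406596 - (2.392) = -0.985404.
D < 0, so the roots are the complex-conjugate pair z = (-b +/- i sqrt(-D)) / (2a) = 0.9916 +/- 0.83i.
For a conjugate pair |z|^2 = z * conj(z) = (product of roots) = c/a = 1/(0.598) = 1.672241, so |z| = sqrt(1.672241) = 1.2932 for both roots.
Moduli of all roots: 1.2932, 1.2932.
All moduli strictly greater than 1? Yes.
Verdict: Stationary.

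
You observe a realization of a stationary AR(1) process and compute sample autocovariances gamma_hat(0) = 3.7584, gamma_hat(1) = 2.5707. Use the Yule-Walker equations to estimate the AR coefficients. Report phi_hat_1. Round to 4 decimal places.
\hat\phi_{1} = 0.6840

The Yule-Walker equations for an AR(p) process read, in matrix form,
  Gamma_p phi = r_p,   with   (Gamma_p)_{ij} = gamma(|i - j|),
                       (r_p)_i = gamma(i),   i,j = 1..p.
Substitute the sample gammas (Toeplitz matrix and right-hand side of size 1):
  Gamma_p = [[3.7584]]
  r_p     = [2.5707]
With p = 1 this is the single equation gamma(0) phi_1 = gamma(1):
  phi_hat_1 = gamma(1) / gamma(0) = 2.5707 / 3.7584 = 0.6840.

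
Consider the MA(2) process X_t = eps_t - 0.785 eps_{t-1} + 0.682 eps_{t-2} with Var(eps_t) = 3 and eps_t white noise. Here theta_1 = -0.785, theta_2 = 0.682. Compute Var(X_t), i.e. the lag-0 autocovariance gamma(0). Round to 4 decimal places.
\gamma(0) = 6.2440

For an MA(q) process X_t = eps_t + sum_i theta_i eps_{t-i} with
Var(eps_t) = sigma^2, the variance is
  gamma(0) = sigma^2 * (1 + sum_i theta_i^2).
  sum_i theta_i^2 = (-0.785)^2 + (0.682)^2 = 0.616225 + 0.465124 = 1.081349.
  gamma(0) = 3 * (1 + 1.081349) = 3 * 2.081349 = 6.244047, which rounds to 6.2440.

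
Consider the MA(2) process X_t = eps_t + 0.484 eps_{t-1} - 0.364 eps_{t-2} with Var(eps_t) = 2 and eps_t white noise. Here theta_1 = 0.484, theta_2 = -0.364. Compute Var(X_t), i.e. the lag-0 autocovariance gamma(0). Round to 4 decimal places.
\gamma(0) = 2.7335

For an MA(q) process X_t = eps_t + sum_i theta_i eps_{t-i} with
Var(eps_t) = sigma^2, the variance is
  gamma(0) = sigma^2 * (1 + sum_i theta_i^2).
  sum_i theta_i^2 = (0.484)^2 + (-0.364)^2 = 0.234256 + 0.132496 = 0.366752.
  gamma(0) = 2 * (1 + 0.366752) = 2 * 1.366752 = 2.733504, which rounds to 2.7335.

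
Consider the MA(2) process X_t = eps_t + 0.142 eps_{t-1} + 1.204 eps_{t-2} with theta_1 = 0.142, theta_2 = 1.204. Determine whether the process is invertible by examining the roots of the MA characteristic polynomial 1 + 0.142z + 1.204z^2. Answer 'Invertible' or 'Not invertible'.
\text{Not invertible}

The MA(q) characteristic polynomial is P(z) = 1 + 0.142z + 1.204z^2.
Invertibility requires all roots to lie outside the unit circle, i.e. |z| > 1 for every root.
Set 1 + (0.142) z + (1.204) z^2 = 0, i.e. a z^2 + b z + c = 0 with a = 1.204, b = 0.142, c = 1.
Discriminant D = b^2 - 4ac = (0.142)^2 - 4*(1.204)*1 = 0.020164 - (4.816) = -4.795836.
D < 0, so the roots are the complex-conjugate pair z = (-b +/- i sqrt(-D)) / (2a) = -0.059 +/- 0.9094i.
For a conjugate pair |z|^2 = z * conj(z) = (product of roots) = c/a = 1/(1.204) = 0.830565, so |z| = sqrt(0.830565) = 0.9114 for both roots.
Moduli of all roots: 0.9114, 0.9114.
All moduli strictly greater than 1? No.
Verdict: Not invertible.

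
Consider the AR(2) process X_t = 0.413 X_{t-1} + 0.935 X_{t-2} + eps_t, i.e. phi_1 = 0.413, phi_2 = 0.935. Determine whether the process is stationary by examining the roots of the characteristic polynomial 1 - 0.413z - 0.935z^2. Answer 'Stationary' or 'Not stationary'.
\text{Not stationary}

The AR(p) characteristic polynomial is P(z) = 1 - 0.413z - 0.935z^2.
Stationarity requires all roots to lie outside the unit circle, i.e. |z| > 1 for every root.
Set 1 + (-0.413) z + (-0.935) z^2 = 0, i.e. a z^2 + b z + c = 0 with a = -0.935, b = -0.413, c = 1.
Discriminant D = b^2 - 4ac = (-0.413)^2 - 4*(-0.935)*1 = 0.170569 - (-3.74) = 3.910569.
D >= 0, so the roots are real: z = (-b +/- sqrt(D)) / (2a) = (0.413 +/- 1.977516) / (-1.87).
  z_1 = (0.413 + 1.977516) / (-1.87) = -1.2784,   |z_1| = 1.2784.
  z_2 = (0.413 - 1.977516) / (-1.87) = 0.8366,   |z_2| = 0.8366.
Moduli of all roots: 1.2784, 0.8366.
All moduli strictly greater than 1? No.
Verdict: Not stationary.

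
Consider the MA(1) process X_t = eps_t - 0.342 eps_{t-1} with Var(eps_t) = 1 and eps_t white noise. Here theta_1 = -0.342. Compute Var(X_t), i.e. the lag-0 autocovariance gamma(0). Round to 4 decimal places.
\gamma(0) = 1.1170

For an MA(q) process X_t = eps_t + sum_i theta_i eps_{t-i} with
Var(eps_t) = sigma^2, the variance is
  gamma(0) = sigma^2 * (1 + sum_i theta_i^2).
  sum_i theta_i^2 = (-0.342)^2 = 0.116964.
  gamma(0) = 1 * (1 + 0.116964) = 1 * 1.116964 = 1.116964, which rounds to 1.1170.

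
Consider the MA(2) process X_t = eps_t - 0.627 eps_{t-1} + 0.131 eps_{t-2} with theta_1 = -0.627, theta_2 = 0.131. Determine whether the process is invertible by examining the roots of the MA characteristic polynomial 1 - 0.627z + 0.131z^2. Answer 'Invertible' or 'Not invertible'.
\text{Invertible}

The MA(q) characteristic polynomial is P(z) = 1 - 0.627z + 0.131z^2.
Invertibility requires all roots to lie outside the unit circle, i.e. |z| > 1 for every root.
Set 1 + (-0.627) z + (0.131) z^2 = 0, i.e. a z^2 + b z + c = 0 with a = 0.131, b = -0.627, c = 1.
Discriminant D = b^2 - 4ac = (-0.627)^2 - 4*(0.131)*1 = 0.393129 - (0.524) = -0.130871.
D < 0, so the roots are the complex-conjugate pair z = (-b +/- i sqrt(-D)) / (2a) = 2.3931 +/- 1.3808i.
For a conjugate pair |z|^2 = z * conj(z) = (product of roots) = c/a = 1/(0.131) = 7.633588, so |z| = sqrt(7.633588) = 2.7629 for both roots.
Moduli of all roots: 2.7629, 2.7629.
All moduli strictly greater than 1? Yes.
Verdict: Invertible.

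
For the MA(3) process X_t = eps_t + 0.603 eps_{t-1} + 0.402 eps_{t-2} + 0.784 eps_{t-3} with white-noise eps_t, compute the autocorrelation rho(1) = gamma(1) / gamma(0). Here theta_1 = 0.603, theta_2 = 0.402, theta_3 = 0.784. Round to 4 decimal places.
\rho(1) = 0.5424

For an MA(q) process with theta_0 = 1, the autocovariance is
  gamma(k) = sigma^2 * sum_{i=0..q-k} theta_i * theta_{i+k},
and rho(k) = gamma(k) / gamma(0). Sigma^2 cancels.
  numerator   = (1)*(0.603) + (0.603)*(0.402) + (0.402)*(0.784) = 1.160574.
  denominator = (1)^2 + (0.603)^2 + (0.402)^2 + (0.784)^2 = 2.139869.
  rho(1) = 1.160574 / 2.139869 = 0.5424.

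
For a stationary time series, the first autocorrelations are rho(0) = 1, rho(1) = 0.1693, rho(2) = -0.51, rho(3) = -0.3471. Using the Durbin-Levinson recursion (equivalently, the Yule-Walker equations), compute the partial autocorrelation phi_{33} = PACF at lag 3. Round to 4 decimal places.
\phi_{33} = -0.1769

The PACF at lag k is phi_{kk}, the last component of the solution
to the Yule-Walker system G_k phi = r_k where
  (G_k)_{ij} = rho(|i - j|), (r_k)_i = rho(i), i,j = 1..k.
Equivalently, Durbin-Levinson gives phi_{kk} iteratively:
  phi_{11} = rho(1)
  phi_{kk} = [rho(k) - sum_{j=1..k-1} phi_{k-1,j} rho(k-j)]
            / [1 - sum_{j=1..k-1} phi_{k-1,j} rho(j)],
  phi_{k,j} = phi_{k-1,j} - phi_{kk} phi_{k-1,k-j},  j = 1..k-1.
Step k = 1:
  phi_11 = rho(1) = 0.1693.
Step k = 2:
  phi_22 = [rho(2) - phi_11 rho(1)] / [1 - phi_11 rho(1)] = [-0.51 - (0.1693)(0.1693)] / [1 - (0.1693)(0.1693)]
         = -0.53866249 / 0.97133751 = -0.554557.
  Update: phi_21 = phi_11 - phi_22 phi_11 = 0.1693 - (-0.554557)(0.1693) = 0.263187.
Step k = 3:
  phi_33 = [rho(3) - phi_21 rho(2) - phi_22 rho(1)] / [1 - phi_21 rho(1) - phi_22 rho(2)]
    numerator   = -0.3471 - (0.263187)(-0.51) - (-0.554557)(0.1693) = -0.11898826
    denominator = 1 - (0.263187)(0.1693) - (-0.554557)(-0.51) = 0.67261819
  phi_33 = -0.11898826 / 0.67261819 = -0.1769.
Therefore phi_{33} = -0.1769.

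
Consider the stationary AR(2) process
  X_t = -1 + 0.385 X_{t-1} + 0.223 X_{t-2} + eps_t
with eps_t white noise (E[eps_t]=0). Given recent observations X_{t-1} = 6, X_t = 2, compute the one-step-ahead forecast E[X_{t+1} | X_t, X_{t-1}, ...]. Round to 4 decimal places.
E[X_{t+1} \mid \mathcal F_t] = 1.1080

For an AR(p) model X_t = c + sum_i phi_i X_{t-i} + eps_t, the
one-step-ahead conditional mean is
  E[X_{t+1} | X_t, ...] = c + sum_i phi_i X_{t+1-i}.
Substitute known values:
  E[X_{t+1} | ...] = -1 + (0.385) * (2) + (0.223) * (6)
                   = 1.1080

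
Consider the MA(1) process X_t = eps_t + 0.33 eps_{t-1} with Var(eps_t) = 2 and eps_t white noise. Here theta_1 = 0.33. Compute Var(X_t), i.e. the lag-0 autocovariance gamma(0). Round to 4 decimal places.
\gamma(0) = 2.2178

For an MA(q) process X_t = eps_t + sum_i theta_i eps_{t-i} with
Var(eps_t) = sigma^2, the variance is
  gamma(0) = sigma^2 * (1 + sum_i theta_i^2).
  sum_i theta_i^2 = (0.33)^2 = 0.1089.
  gamma(0) = 2 * (1 + 0.1089) = 2 * 1.1089 = 2.2178.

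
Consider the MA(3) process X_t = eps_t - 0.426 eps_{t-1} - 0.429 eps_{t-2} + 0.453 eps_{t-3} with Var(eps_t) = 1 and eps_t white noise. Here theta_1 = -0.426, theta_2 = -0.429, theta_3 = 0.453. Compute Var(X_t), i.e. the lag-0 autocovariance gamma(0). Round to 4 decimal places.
\gamma(0) = 1.5707

For an MA(q) process X_t = eps_t + sum_i theta_i eps_{t-i} with
Var(eps_t) = sigma^2, the variance is
  gamma(0) = sigma^2 * (1 + sum_i theta_i^2).
  sum_i theta_i^2 = (-0.426)^2 + (-0.429)^2 + (0.453)^2 = 0.181476 + 0.184041 + 0.205209 = 0.570726.
  gamma(0) = 1 * (1 + 0.570726) = 1 * 1.570726 = 1.570726, which rounds to 1.5707.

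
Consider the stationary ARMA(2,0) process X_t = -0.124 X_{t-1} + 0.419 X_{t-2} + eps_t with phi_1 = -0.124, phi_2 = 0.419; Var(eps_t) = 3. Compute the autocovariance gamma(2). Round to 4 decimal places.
\gamma(2) = 1.6983

Multiply the model equation by X_{t-k} and take expectations. With theta_0 = psi_0 = 1 and psi_j the MA(infinity) weights, this gives
  gamma(k) - sum_i phi_i gamma(k-i) = c_k,
  c_k = sigma^2 * sum_{j=k..q} theta_j psi_{j-k}   (c_k = 0 for k > q),
using gamma(-m) = gamma(m).
Pure AR (q = 0): c_0 = sigma^2 = 3, c_k = 0 for k >= 1.
Equations for k = 0, 1, 2 (AR order 2, c_2 = 0):
  (E0) gamma(0) = phi_1 gamma(1) + phi_2 gamma(2) + c_0
  (E1) gamma(1) = phi_1 gamma(0) + phi_2 gamma(1) + c_1
  (E2) gamma(2) = phi_1 gamma(1) + phi_2 gamma(0)
From (E1): gamma(1) = A gamma(0) + B with
  A = phi_1 / (1 - phi_2) = -0.124 / 0.581 = -0.213425,   B = c_1 / (1 - phi_2) = 0 / 0.581 = 0.
Insert (E2) into (E0): gamma(0) (1 - phi_2^2) = phi_1 (1 + phi_2) gamma(1) + c_0.
  phi_1 (1 + phi_2) = (-0.124)(1.419) = -0.175956,   1 - phi_2^2 = 0.824439.
Replace gamma(1) by A gamma(0) + B and collect gamma(0):
  gamma(0) [0.824439 - (-0.175956)(-0.213425)] = c_0 = 3
  gamma(0) * 0.786886 = 3
  gamma(0) = 3 / 0.786886 = 3.812498.
  gamma(1) = A gamma(0) = (-0.213425)(3.812498) = -0.813683.
  gamma(2) = phi_1 gamma(1) + phi_2 gamma(0) = (-0.124)(-0.813683) + (0.419)(3.812498) = 1.698334.
Therefore gamma(2) = 1.6983 (to 4 decimal places).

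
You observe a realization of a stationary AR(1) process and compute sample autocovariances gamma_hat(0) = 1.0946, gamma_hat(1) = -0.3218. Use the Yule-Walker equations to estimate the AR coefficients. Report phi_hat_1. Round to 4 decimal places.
\hat\phi_{1} = -0.2940

The Yule-Walker equations for an AR(p) process read, in matrix form,
  Gamma_p phi = r_p,   with   (Gamma_p)_{ij} = gamma(|i - j|),
                       (r_p)_i = gamma(i),   i,j = 1..p.
Substitute the sample gammas (Toeplitz matrix and right-hand side of size 1):
  Gamma_p = [[1.0946]]
  r_p     = [-0.3218]
With p = 1 this is the single equation gamma(0) phi_1 = gamma(1):
  phi_hat_1 = gamma(1) / gamma(0) = -0.3218 / 1.0946 = -0.2940.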